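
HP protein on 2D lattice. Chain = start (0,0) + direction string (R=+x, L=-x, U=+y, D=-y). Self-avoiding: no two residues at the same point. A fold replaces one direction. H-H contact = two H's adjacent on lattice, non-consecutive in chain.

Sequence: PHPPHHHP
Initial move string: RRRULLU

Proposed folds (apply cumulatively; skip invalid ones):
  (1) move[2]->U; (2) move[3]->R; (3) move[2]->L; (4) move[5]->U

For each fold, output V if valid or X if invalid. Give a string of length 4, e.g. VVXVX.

Initial: RRRULLU -> [(0, 0), (1, 0), (2, 0), (3, 0), (3, 1), (2, 1), (1, 1), (1, 2)]
Fold 1: move[2]->U => RRUULLU VALID
Fold 2: move[3]->R => RRURLLU INVALID (collision), skipped
Fold 3: move[2]->L => RRLULLU INVALID (collision), skipped
Fold 4: move[5]->U => RRUULUU VALID

Answer: VXXV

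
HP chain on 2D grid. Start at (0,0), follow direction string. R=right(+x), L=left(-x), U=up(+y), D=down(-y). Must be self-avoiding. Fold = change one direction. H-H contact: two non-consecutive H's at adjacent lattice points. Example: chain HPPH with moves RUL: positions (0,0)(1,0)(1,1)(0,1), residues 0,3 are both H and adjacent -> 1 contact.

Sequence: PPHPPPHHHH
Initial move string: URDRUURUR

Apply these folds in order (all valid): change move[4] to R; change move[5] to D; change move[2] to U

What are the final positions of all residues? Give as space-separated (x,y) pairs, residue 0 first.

Answer: (0,0) (0,1) (1,1) (1,2) (2,2) (3,2) (3,1) (4,1) (4,2) (5,2)

Derivation:
Initial moves: URDRUURUR
Fold: move[4]->R => URDRRURUR (positions: [(0, 0), (0, 1), (1, 1), (1, 0), (2, 0), (3, 0), (3, 1), (4, 1), (4, 2), (5, 2)])
Fold: move[5]->D => URDRRDRUR (positions: [(0, 0), (0, 1), (1, 1), (1, 0), (2, 0), (3, 0), (3, -1), (4, -1), (4, 0), (5, 0)])
Fold: move[2]->U => URURRDRUR (positions: [(0, 0), (0, 1), (1, 1), (1, 2), (2, 2), (3, 2), (3, 1), (4, 1), (4, 2), (5, 2)])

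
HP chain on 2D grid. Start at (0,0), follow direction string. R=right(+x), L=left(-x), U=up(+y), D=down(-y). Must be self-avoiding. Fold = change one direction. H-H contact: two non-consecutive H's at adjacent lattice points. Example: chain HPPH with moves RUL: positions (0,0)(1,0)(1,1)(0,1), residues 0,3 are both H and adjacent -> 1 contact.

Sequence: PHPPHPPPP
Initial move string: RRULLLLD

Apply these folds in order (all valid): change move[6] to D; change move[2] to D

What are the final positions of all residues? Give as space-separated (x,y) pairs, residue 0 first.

Answer: (0,0) (1,0) (2,0) (2,-1) (1,-1) (0,-1) (-1,-1) (-1,-2) (-1,-3)

Derivation:
Initial moves: RRULLLLD
Fold: move[6]->D => RRULLLDD (positions: [(0, 0), (1, 0), (2, 0), (2, 1), (1, 1), (0, 1), (-1, 1), (-1, 0), (-1, -1)])
Fold: move[2]->D => RRDLLLDD (positions: [(0, 0), (1, 0), (2, 0), (2, -1), (1, -1), (0, -1), (-1, -1), (-1, -2), (-1, -3)])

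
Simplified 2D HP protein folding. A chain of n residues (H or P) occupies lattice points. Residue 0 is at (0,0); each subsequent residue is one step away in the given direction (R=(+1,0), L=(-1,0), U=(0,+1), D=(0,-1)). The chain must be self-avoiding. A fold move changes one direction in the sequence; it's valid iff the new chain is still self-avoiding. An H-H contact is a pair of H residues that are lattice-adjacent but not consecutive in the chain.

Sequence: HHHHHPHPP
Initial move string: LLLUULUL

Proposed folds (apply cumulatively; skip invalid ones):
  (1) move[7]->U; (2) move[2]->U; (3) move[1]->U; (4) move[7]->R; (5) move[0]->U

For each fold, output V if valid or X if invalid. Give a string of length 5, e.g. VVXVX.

Answer: VVVVV

Derivation:
Initial: LLLUULUL -> [(0, 0), (-1, 0), (-2, 0), (-3, 0), (-3, 1), (-3, 2), (-4, 2), (-4, 3), (-5, 3)]
Fold 1: move[7]->U => LLLUULUU VALID
Fold 2: move[2]->U => LLUUULUU VALID
Fold 3: move[1]->U => LUUUULUU VALID
Fold 4: move[7]->R => LUUUULUR VALID
Fold 5: move[0]->U => UUUUULUR VALID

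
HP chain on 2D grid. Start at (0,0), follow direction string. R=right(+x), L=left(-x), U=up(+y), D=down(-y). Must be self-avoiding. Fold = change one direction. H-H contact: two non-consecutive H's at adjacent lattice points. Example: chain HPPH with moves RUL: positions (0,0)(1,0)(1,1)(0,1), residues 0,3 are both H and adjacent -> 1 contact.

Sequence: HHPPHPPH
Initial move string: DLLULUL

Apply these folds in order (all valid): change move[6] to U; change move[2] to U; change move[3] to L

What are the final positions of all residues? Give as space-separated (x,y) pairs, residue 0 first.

Initial moves: DLLULUL
Fold: move[6]->U => DLLULUU (positions: [(0, 0), (0, -1), (-1, -1), (-2, -1), (-2, 0), (-3, 0), (-3, 1), (-3, 2)])
Fold: move[2]->U => DLUULUU (positions: [(0, 0), (0, -1), (-1, -1), (-1, 0), (-1, 1), (-2, 1), (-2, 2), (-2, 3)])
Fold: move[3]->L => DLULLUU (positions: [(0, 0), (0, -1), (-1, -1), (-1, 0), (-2, 0), (-3, 0), (-3, 1), (-3, 2)])

Answer: (0,0) (0,-1) (-1,-1) (-1,0) (-2,0) (-3,0) (-3,1) (-3,2)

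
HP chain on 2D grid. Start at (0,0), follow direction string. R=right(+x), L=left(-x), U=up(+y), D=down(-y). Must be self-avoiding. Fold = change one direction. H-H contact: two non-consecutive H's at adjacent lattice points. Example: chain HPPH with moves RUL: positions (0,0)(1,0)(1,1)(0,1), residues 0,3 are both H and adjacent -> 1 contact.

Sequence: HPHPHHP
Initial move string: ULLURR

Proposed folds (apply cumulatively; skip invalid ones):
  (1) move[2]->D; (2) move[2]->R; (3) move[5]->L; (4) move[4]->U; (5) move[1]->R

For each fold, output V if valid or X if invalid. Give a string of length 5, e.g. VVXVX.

Initial: ULLURR -> [(0, 0), (0, 1), (-1, 1), (-2, 1), (-2, 2), (-1, 2), (0, 2)]
Fold 1: move[2]->D => ULDURR INVALID (collision), skipped
Fold 2: move[2]->R => ULRURR INVALID (collision), skipped
Fold 3: move[5]->L => ULLURL INVALID (collision), skipped
Fold 4: move[4]->U => ULLUUR VALID
Fold 5: move[1]->R => URLUUR INVALID (collision), skipped

Answer: XXXVX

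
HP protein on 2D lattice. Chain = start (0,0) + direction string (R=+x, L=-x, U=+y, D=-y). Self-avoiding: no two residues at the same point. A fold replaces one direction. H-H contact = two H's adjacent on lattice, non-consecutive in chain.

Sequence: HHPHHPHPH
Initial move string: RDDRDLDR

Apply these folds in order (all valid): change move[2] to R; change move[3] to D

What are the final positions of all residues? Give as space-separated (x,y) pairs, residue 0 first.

Initial moves: RDDRDLDR
Fold: move[2]->R => RDRRDLDR (positions: [(0, 0), (1, 0), (1, -1), (2, -1), (3, -1), (3, -2), (2, -2), (2, -3), (3, -3)])
Fold: move[3]->D => RDRDDLDR (positions: [(0, 0), (1, 0), (1, -1), (2, -1), (2, -2), (2, -3), (1, -3), (1, -4), (2, -4)])

Answer: (0,0) (1,0) (1,-1) (2,-1) (2,-2) (2,-3) (1,-3) (1,-4) (2,-4)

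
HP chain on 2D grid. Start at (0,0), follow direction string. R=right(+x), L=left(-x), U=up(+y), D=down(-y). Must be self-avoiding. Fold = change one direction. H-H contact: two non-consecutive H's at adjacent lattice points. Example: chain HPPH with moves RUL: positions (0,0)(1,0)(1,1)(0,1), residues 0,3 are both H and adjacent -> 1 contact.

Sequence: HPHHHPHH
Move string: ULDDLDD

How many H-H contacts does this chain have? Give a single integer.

Answer: 1

Derivation:
Positions: [(0, 0), (0, 1), (-1, 1), (-1, 0), (-1, -1), (-2, -1), (-2, -2), (-2, -3)]
H-H contact: residue 0 @(0,0) - residue 3 @(-1, 0)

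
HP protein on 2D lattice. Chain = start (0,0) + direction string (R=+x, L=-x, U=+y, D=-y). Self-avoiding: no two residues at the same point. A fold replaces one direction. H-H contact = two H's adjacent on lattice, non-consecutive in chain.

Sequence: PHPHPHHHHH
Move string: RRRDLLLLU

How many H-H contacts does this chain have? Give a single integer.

Positions: [(0, 0), (1, 0), (2, 0), (3, 0), (3, -1), (2, -1), (1, -1), (0, -1), (-1, -1), (-1, 0)]
H-H contact: residue 1 @(1,0) - residue 6 @(1, -1)

Answer: 1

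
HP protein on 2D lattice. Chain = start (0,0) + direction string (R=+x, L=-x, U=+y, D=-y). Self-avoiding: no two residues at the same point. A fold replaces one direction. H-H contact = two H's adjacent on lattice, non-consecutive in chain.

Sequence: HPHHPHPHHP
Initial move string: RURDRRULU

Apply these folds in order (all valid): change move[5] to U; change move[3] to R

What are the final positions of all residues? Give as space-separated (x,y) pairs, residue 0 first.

Initial moves: RURDRRULU
Fold: move[5]->U => RURDRUULU (positions: [(0, 0), (1, 0), (1, 1), (2, 1), (2, 0), (3, 0), (3, 1), (3, 2), (2, 2), (2, 3)])
Fold: move[3]->R => RURRRUULU (positions: [(0, 0), (1, 0), (1, 1), (2, 1), (3, 1), (4, 1), (4, 2), (4, 3), (3, 3), (3, 4)])

Answer: (0,0) (1,0) (1,1) (2,1) (3,1) (4,1) (4,2) (4,3) (3,3) (3,4)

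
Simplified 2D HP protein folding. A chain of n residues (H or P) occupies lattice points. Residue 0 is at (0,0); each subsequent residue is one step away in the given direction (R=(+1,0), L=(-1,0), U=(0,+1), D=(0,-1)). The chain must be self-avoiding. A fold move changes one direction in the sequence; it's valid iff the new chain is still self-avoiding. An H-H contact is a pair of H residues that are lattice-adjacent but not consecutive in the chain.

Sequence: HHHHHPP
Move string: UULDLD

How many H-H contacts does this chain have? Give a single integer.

Answer: 1

Derivation:
Positions: [(0, 0), (0, 1), (0, 2), (-1, 2), (-1, 1), (-2, 1), (-2, 0)]
H-H contact: residue 1 @(0,1) - residue 4 @(-1, 1)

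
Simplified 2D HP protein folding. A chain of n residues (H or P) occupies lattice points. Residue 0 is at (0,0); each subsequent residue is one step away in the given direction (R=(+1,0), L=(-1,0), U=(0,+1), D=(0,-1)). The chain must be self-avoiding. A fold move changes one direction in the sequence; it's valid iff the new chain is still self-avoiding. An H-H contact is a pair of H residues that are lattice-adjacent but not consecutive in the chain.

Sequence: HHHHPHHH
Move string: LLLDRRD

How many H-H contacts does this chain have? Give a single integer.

Answer: 2

Derivation:
Positions: [(0, 0), (-1, 0), (-2, 0), (-3, 0), (-3, -1), (-2, -1), (-1, -1), (-1, -2)]
H-H contact: residue 1 @(-1,0) - residue 6 @(-1, -1)
H-H contact: residue 2 @(-2,0) - residue 5 @(-2, -1)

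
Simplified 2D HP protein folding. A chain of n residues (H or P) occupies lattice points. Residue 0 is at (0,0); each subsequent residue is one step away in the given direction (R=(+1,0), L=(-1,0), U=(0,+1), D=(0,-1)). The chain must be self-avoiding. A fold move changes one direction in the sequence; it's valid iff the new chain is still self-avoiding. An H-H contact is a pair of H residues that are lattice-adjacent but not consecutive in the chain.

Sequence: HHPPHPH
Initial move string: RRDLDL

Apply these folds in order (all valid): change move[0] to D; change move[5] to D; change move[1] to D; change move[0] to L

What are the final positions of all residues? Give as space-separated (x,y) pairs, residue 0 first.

Initial moves: RRDLDL
Fold: move[0]->D => DRDLDL (positions: [(0, 0), (0, -1), (1, -1), (1, -2), (0, -2), (0, -3), (-1, -3)])
Fold: move[5]->D => DRDLDD (positions: [(0, 0), (0, -1), (1, -1), (1, -2), (0, -2), (0, -3), (0, -4)])
Fold: move[1]->D => DDDLDD (positions: [(0, 0), (0, -1), (0, -2), (0, -3), (-1, -3), (-1, -4), (-1, -5)])
Fold: move[0]->L => LDDLDD (positions: [(0, 0), (-1, 0), (-1, -1), (-1, -2), (-2, -2), (-2, -3), (-2, -4)])

Answer: (0,0) (-1,0) (-1,-1) (-1,-2) (-2,-2) (-2,-3) (-2,-4)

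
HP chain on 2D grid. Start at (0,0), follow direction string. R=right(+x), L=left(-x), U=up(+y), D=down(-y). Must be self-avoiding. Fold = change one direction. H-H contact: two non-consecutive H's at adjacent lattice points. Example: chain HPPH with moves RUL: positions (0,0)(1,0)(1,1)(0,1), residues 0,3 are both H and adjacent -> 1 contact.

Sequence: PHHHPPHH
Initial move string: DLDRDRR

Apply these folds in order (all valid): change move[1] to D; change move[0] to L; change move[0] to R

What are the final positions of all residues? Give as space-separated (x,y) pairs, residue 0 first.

Initial moves: DLDRDRR
Fold: move[1]->D => DDDRDRR (positions: [(0, 0), (0, -1), (0, -2), (0, -3), (1, -3), (1, -4), (2, -4), (3, -4)])
Fold: move[0]->L => LDDRDRR (positions: [(0, 0), (-1, 0), (-1, -1), (-1, -2), (0, -2), (0, -3), (1, -3), (2, -3)])
Fold: move[0]->R => RDDRDRR (positions: [(0, 0), (1, 0), (1, -1), (1, -2), (2, -2), (2, -3), (3, -3), (4, -3)])

Answer: (0,0) (1,0) (1,-1) (1,-2) (2,-2) (2,-3) (3,-3) (4,-3)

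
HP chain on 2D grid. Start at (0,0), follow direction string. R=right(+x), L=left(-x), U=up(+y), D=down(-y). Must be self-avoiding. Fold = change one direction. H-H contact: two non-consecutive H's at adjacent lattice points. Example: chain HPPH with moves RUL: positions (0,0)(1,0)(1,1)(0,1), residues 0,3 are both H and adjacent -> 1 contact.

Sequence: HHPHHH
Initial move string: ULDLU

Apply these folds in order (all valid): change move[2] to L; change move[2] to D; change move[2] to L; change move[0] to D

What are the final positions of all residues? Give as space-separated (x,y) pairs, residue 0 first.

Answer: (0,0) (0,-1) (-1,-1) (-2,-1) (-3,-1) (-3,0)

Derivation:
Initial moves: ULDLU
Fold: move[2]->L => ULLLU (positions: [(0, 0), (0, 1), (-1, 1), (-2, 1), (-3, 1), (-3, 2)])
Fold: move[2]->D => ULDLU (positions: [(0, 0), (0, 1), (-1, 1), (-1, 0), (-2, 0), (-2, 1)])
Fold: move[2]->L => ULLLU (positions: [(0, 0), (0, 1), (-1, 1), (-2, 1), (-3, 1), (-3, 2)])
Fold: move[0]->D => DLLLU (positions: [(0, 0), (0, -1), (-1, -1), (-2, -1), (-3, -1), (-3, 0)])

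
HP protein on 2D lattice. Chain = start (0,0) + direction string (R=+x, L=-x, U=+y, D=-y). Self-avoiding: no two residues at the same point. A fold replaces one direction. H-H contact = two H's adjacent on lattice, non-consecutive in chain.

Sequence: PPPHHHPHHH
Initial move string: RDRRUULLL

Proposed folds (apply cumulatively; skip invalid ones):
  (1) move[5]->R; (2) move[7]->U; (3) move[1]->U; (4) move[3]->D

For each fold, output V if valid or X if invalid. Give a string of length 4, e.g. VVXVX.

Answer: XVVX

Derivation:
Initial: RDRRUULLL -> [(0, 0), (1, 0), (1, -1), (2, -1), (3, -1), (3, 0), (3, 1), (2, 1), (1, 1), (0, 1)]
Fold 1: move[5]->R => RDRRURLLL INVALID (collision), skipped
Fold 2: move[7]->U => RDRRUULUL VALID
Fold 3: move[1]->U => RURRUULUL VALID
Fold 4: move[3]->D => RURDUULUL INVALID (collision), skipped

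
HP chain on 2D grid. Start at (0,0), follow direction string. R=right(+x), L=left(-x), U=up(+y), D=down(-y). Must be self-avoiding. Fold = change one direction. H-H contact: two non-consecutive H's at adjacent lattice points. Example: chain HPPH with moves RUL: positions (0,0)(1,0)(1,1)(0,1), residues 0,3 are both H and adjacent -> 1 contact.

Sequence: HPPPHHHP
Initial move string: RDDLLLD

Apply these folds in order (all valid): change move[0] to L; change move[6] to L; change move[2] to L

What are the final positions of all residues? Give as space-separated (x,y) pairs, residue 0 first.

Answer: (0,0) (-1,0) (-1,-1) (-2,-1) (-3,-1) (-4,-1) (-5,-1) (-6,-1)

Derivation:
Initial moves: RDDLLLD
Fold: move[0]->L => LDDLLLD (positions: [(0, 0), (-1, 0), (-1, -1), (-1, -2), (-2, -2), (-3, -2), (-4, -2), (-4, -3)])
Fold: move[6]->L => LDDLLLL (positions: [(0, 0), (-1, 0), (-1, -1), (-1, -2), (-2, -2), (-3, -2), (-4, -2), (-5, -2)])
Fold: move[2]->L => LDLLLLL (positions: [(0, 0), (-1, 0), (-1, -1), (-2, -1), (-3, -1), (-4, -1), (-5, -1), (-6, -1)])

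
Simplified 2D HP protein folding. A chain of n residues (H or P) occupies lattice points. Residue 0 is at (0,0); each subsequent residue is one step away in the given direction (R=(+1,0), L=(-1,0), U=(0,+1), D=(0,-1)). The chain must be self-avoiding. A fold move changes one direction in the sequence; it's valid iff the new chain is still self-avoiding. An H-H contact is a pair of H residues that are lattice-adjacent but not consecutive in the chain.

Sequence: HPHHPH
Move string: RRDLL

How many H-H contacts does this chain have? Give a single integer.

Positions: [(0, 0), (1, 0), (2, 0), (2, -1), (1, -1), (0, -1)]
H-H contact: residue 0 @(0,0) - residue 5 @(0, -1)

Answer: 1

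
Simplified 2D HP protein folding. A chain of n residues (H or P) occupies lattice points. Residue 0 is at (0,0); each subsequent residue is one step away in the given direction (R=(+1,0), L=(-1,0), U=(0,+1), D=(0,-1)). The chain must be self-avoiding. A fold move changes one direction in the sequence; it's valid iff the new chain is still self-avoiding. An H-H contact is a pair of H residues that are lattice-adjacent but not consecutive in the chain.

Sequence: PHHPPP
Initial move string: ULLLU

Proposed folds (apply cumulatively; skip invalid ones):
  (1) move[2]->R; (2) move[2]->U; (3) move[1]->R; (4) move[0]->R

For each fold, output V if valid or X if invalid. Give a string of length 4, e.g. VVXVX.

Initial: ULLLU -> [(0, 0), (0, 1), (-1, 1), (-2, 1), (-3, 1), (-3, 2)]
Fold 1: move[2]->R => ULRLU INVALID (collision), skipped
Fold 2: move[2]->U => ULULU VALID
Fold 3: move[1]->R => URULU VALID
Fold 4: move[0]->R => RRULU VALID

Answer: XVVV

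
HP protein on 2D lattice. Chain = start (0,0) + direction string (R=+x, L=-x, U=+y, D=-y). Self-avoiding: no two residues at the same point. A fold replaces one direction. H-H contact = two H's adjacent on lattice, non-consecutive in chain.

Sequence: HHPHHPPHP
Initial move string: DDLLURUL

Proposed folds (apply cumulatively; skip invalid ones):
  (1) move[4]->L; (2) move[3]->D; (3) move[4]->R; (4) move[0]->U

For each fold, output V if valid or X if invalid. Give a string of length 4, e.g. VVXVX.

Initial: DDLLURUL -> [(0, 0), (0, -1), (0, -2), (-1, -2), (-2, -2), (-2, -1), (-1, -1), (-1, 0), (-2, 0)]
Fold 1: move[4]->L => DDLLLRUL INVALID (collision), skipped
Fold 2: move[3]->D => DDLDURUL INVALID (collision), skipped
Fold 3: move[4]->R => DDLLRRUL INVALID (collision), skipped
Fold 4: move[0]->U => UDLLURUL INVALID (collision), skipped

Answer: XXXX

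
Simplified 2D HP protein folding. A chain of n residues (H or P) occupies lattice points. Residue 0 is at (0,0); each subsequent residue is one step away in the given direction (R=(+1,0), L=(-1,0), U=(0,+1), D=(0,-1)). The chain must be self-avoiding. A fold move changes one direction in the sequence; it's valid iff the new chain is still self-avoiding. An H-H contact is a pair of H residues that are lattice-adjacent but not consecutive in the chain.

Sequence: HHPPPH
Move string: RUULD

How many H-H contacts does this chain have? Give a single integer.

Answer: 1

Derivation:
Positions: [(0, 0), (1, 0), (1, 1), (1, 2), (0, 2), (0, 1)]
H-H contact: residue 0 @(0,0) - residue 5 @(0, 1)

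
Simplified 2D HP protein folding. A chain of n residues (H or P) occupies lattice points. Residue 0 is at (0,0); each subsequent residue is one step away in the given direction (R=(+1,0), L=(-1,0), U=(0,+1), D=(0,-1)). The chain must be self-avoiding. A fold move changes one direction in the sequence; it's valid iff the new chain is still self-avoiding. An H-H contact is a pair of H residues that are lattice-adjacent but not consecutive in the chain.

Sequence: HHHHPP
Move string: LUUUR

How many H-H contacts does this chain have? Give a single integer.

Answer: 0

Derivation:
Positions: [(0, 0), (-1, 0), (-1, 1), (-1, 2), (-1, 3), (0, 3)]
No H-H contacts found.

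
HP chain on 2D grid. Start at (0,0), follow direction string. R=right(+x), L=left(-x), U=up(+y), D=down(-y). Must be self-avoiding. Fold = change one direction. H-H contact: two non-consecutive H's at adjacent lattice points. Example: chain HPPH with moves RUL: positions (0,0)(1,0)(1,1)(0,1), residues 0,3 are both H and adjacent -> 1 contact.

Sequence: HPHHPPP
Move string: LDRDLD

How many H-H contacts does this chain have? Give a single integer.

Positions: [(0, 0), (-1, 0), (-1, -1), (0, -1), (0, -2), (-1, -2), (-1, -3)]
H-H contact: residue 0 @(0,0) - residue 3 @(0, -1)

Answer: 1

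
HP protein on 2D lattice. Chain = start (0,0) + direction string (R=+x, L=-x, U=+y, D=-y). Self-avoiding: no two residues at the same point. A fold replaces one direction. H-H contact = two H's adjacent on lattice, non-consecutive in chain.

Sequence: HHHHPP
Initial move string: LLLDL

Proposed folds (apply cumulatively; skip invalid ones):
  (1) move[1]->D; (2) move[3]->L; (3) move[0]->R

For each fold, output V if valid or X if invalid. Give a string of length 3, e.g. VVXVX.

Initial: LLLDL -> [(0, 0), (-1, 0), (-2, 0), (-3, 0), (-3, -1), (-4, -1)]
Fold 1: move[1]->D => LDLDL VALID
Fold 2: move[3]->L => LDLLL VALID
Fold 3: move[0]->R => RDLLL VALID

Answer: VVV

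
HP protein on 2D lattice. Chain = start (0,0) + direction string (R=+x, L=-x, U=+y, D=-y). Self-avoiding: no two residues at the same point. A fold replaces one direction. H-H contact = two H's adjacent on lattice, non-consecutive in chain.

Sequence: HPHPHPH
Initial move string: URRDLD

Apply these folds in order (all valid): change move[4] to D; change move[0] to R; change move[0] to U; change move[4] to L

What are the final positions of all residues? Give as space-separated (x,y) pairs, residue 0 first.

Answer: (0,0) (0,1) (1,1) (2,1) (2,0) (1,0) (1,-1)

Derivation:
Initial moves: URRDLD
Fold: move[4]->D => URRDDD (positions: [(0, 0), (0, 1), (1, 1), (2, 1), (2, 0), (2, -1), (2, -2)])
Fold: move[0]->R => RRRDDD (positions: [(0, 0), (1, 0), (2, 0), (3, 0), (3, -1), (3, -2), (3, -3)])
Fold: move[0]->U => URRDDD (positions: [(0, 0), (0, 1), (1, 1), (2, 1), (2, 0), (2, -1), (2, -2)])
Fold: move[4]->L => URRDLD (positions: [(0, 0), (0, 1), (1, 1), (2, 1), (2, 0), (1, 0), (1, -1)])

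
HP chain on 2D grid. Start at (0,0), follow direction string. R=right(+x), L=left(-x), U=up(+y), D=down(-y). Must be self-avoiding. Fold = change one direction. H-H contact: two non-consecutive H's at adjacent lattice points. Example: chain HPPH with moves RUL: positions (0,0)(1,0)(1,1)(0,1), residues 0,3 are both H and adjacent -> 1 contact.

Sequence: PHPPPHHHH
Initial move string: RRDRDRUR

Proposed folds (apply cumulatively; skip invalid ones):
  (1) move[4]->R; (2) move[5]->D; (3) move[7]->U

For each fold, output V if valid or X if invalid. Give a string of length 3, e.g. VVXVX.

Answer: VXV

Derivation:
Initial: RRDRDRUR -> [(0, 0), (1, 0), (2, 0), (2, -1), (3, -1), (3, -2), (4, -2), (4, -1), (5, -1)]
Fold 1: move[4]->R => RRDRRRUR VALID
Fold 2: move[5]->D => RRDRRDUR INVALID (collision), skipped
Fold 3: move[7]->U => RRDRRRUU VALID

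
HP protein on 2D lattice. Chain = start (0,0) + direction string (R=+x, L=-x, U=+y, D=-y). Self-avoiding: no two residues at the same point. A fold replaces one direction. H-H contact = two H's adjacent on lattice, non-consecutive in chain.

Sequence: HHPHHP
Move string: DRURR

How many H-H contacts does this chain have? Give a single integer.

Positions: [(0, 0), (0, -1), (1, -1), (1, 0), (2, 0), (3, 0)]
H-H contact: residue 0 @(0,0) - residue 3 @(1, 0)

Answer: 1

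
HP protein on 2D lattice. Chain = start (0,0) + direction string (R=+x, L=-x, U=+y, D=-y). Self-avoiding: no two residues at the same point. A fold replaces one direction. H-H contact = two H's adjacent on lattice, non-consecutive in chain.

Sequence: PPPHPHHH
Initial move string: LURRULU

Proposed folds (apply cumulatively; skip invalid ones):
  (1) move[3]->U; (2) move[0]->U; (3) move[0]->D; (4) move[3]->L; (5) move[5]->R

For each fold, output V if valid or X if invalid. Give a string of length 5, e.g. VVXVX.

Initial: LURRULU -> [(0, 0), (-1, 0), (-1, 1), (0, 1), (1, 1), (1, 2), (0, 2), (0, 3)]
Fold 1: move[3]->U => LURUULU VALID
Fold 2: move[0]->U => UURUULU VALID
Fold 3: move[0]->D => DURUULU INVALID (collision), skipped
Fold 4: move[3]->L => UURLULU INVALID (collision), skipped
Fold 5: move[5]->R => UURUURU VALID

Answer: VVXXV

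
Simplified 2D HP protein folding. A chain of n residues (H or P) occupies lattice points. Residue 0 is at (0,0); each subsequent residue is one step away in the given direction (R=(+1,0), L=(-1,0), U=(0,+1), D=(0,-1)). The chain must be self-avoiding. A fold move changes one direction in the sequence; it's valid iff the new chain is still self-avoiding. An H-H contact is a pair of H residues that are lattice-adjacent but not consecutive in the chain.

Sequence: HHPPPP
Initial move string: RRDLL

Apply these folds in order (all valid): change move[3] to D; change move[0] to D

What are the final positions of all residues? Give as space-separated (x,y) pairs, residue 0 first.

Answer: (0,0) (0,-1) (1,-1) (1,-2) (1,-3) (0,-3)

Derivation:
Initial moves: RRDLL
Fold: move[3]->D => RRDDL (positions: [(0, 0), (1, 0), (2, 0), (2, -1), (2, -2), (1, -2)])
Fold: move[0]->D => DRDDL (positions: [(0, 0), (0, -1), (1, -1), (1, -2), (1, -3), (0, -3)])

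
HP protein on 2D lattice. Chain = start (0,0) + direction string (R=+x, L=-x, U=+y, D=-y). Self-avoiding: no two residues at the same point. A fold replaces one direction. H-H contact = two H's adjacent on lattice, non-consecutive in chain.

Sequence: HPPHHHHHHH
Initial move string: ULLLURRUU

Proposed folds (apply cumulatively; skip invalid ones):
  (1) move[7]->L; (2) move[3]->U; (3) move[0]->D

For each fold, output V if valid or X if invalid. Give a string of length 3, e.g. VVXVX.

Answer: XVV

Derivation:
Initial: ULLLURRUU -> [(0, 0), (0, 1), (-1, 1), (-2, 1), (-3, 1), (-3, 2), (-2, 2), (-1, 2), (-1, 3), (-1, 4)]
Fold 1: move[7]->L => ULLLURRLU INVALID (collision), skipped
Fold 2: move[3]->U => ULLUURRUU VALID
Fold 3: move[0]->D => DLLUURRUU VALID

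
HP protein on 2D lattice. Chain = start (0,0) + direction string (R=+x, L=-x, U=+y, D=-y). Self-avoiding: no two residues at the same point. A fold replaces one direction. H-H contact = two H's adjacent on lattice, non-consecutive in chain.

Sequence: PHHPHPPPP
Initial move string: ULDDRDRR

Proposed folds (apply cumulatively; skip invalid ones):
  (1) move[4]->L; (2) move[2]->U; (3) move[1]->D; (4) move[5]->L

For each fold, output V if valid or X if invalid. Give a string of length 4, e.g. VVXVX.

Answer: VXXX

Derivation:
Initial: ULDDRDRR -> [(0, 0), (0, 1), (-1, 1), (-1, 0), (-1, -1), (0, -1), (0, -2), (1, -2), (2, -2)]
Fold 1: move[4]->L => ULDDLDRR VALID
Fold 2: move[2]->U => ULUDLDRR INVALID (collision), skipped
Fold 3: move[1]->D => UDDDLDRR INVALID (collision), skipped
Fold 4: move[5]->L => ULDDLLRR INVALID (collision), skipped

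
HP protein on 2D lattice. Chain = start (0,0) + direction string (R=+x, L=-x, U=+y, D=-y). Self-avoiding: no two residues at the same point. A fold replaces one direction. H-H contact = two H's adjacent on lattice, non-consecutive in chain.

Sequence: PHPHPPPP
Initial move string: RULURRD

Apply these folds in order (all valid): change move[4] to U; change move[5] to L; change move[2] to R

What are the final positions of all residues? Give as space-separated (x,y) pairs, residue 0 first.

Answer: (0,0) (1,0) (1,1) (2,1) (2,2) (2,3) (1,3) (1,2)

Derivation:
Initial moves: RULURRD
Fold: move[4]->U => RULUURD (positions: [(0, 0), (1, 0), (1, 1), (0, 1), (0, 2), (0, 3), (1, 3), (1, 2)])
Fold: move[5]->L => RULUULD (positions: [(0, 0), (1, 0), (1, 1), (0, 1), (0, 2), (0, 3), (-1, 3), (-1, 2)])
Fold: move[2]->R => RURUULD (positions: [(0, 0), (1, 0), (1, 1), (2, 1), (2, 2), (2, 3), (1, 3), (1, 2)])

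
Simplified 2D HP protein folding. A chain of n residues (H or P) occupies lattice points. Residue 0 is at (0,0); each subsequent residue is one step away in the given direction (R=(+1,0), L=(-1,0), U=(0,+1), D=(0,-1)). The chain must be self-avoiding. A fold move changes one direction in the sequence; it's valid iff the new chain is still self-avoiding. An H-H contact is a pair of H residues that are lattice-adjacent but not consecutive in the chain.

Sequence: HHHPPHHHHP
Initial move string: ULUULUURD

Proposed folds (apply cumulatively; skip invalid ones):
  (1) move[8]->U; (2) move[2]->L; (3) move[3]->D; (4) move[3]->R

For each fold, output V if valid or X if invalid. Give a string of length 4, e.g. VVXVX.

Initial: ULUULUURD -> [(0, 0), (0, 1), (-1, 1), (-1, 2), (-1, 3), (-2, 3), (-2, 4), (-2, 5), (-1, 5), (-1, 4)]
Fold 1: move[8]->U => ULUULUURU VALID
Fold 2: move[2]->L => ULLULUURU VALID
Fold 3: move[3]->D => ULLDLUURU VALID
Fold 4: move[3]->R => ULLRLUURU INVALID (collision), skipped

Answer: VVVX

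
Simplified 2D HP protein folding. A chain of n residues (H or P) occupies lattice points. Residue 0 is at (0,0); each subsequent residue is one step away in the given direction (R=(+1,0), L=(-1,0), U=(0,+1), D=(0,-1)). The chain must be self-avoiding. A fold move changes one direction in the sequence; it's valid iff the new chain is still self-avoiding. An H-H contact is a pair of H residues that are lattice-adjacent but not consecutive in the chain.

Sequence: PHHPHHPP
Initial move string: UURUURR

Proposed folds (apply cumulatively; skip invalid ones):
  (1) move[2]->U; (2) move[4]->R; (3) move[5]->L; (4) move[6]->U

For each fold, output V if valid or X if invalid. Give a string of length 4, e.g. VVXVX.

Initial: UURUURR -> [(0, 0), (0, 1), (0, 2), (1, 2), (1, 3), (1, 4), (2, 4), (3, 4)]
Fold 1: move[2]->U => UUUUURR VALID
Fold 2: move[4]->R => UUUURRR VALID
Fold 3: move[5]->L => UUUURLR INVALID (collision), skipped
Fold 4: move[6]->U => UUUURRU VALID

Answer: VVXV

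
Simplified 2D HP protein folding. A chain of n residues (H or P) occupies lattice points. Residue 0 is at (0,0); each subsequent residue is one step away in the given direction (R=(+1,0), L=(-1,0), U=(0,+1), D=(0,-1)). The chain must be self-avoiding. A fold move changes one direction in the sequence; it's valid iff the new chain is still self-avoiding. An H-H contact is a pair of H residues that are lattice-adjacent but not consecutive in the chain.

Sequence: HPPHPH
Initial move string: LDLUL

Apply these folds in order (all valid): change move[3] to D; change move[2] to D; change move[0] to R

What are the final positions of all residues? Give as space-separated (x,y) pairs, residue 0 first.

Answer: (0,0) (1,0) (1,-1) (1,-2) (1,-3) (0,-3)

Derivation:
Initial moves: LDLUL
Fold: move[3]->D => LDLDL (positions: [(0, 0), (-1, 0), (-1, -1), (-2, -1), (-2, -2), (-3, -2)])
Fold: move[2]->D => LDDDL (positions: [(0, 0), (-1, 0), (-1, -1), (-1, -2), (-1, -3), (-2, -3)])
Fold: move[0]->R => RDDDL (positions: [(0, 0), (1, 0), (1, -1), (1, -2), (1, -3), (0, -3)])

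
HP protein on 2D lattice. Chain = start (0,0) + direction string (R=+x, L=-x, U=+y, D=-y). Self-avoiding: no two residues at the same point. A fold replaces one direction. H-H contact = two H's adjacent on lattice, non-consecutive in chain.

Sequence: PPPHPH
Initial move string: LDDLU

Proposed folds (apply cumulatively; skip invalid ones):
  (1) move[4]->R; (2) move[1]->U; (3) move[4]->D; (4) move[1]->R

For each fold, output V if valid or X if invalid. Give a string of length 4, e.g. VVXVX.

Answer: XXVX

Derivation:
Initial: LDDLU -> [(0, 0), (-1, 0), (-1, -1), (-1, -2), (-2, -2), (-2, -1)]
Fold 1: move[4]->R => LDDLR INVALID (collision), skipped
Fold 2: move[1]->U => LUDLU INVALID (collision), skipped
Fold 3: move[4]->D => LDDLD VALID
Fold 4: move[1]->R => LRDLD INVALID (collision), skipped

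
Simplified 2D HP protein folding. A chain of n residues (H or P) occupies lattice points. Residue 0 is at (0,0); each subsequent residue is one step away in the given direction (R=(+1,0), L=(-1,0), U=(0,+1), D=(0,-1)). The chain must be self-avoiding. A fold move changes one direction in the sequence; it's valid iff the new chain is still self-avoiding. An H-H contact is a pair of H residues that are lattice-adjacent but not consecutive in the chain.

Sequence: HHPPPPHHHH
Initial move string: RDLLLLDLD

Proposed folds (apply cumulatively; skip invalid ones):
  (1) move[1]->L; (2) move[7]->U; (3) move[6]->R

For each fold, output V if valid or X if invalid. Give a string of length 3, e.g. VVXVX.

Answer: XXX

Derivation:
Initial: RDLLLLDLD -> [(0, 0), (1, 0), (1, -1), (0, -1), (-1, -1), (-2, -1), (-3, -1), (-3, -2), (-4, -2), (-4, -3)]
Fold 1: move[1]->L => RLLLLLDLD INVALID (collision), skipped
Fold 2: move[7]->U => RDLLLLDUD INVALID (collision), skipped
Fold 3: move[6]->R => RDLLLLRLD INVALID (collision), skipped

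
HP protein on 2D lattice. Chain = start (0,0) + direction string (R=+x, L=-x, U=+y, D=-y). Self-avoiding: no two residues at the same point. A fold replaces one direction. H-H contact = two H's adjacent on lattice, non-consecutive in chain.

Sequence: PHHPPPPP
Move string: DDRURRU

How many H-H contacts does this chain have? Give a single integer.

Answer: 0

Derivation:
Positions: [(0, 0), (0, -1), (0, -2), (1, -2), (1, -1), (2, -1), (3, -1), (3, 0)]
No H-H contacts found.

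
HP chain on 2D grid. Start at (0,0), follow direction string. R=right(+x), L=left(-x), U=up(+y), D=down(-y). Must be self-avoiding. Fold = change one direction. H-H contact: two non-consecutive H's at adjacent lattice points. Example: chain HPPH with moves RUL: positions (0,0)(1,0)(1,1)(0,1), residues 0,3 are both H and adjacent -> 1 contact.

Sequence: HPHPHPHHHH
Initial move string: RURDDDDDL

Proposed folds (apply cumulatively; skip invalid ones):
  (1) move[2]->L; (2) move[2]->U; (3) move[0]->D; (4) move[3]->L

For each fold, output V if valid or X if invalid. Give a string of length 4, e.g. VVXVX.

Answer: XXXX

Derivation:
Initial: RURDDDDDL -> [(0, 0), (1, 0), (1, 1), (2, 1), (2, 0), (2, -1), (2, -2), (2, -3), (2, -4), (1, -4)]
Fold 1: move[2]->L => RULDDDDDL INVALID (collision), skipped
Fold 2: move[2]->U => RUUDDDDDL INVALID (collision), skipped
Fold 3: move[0]->D => DURDDDDDL INVALID (collision), skipped
Fold 4: move[3]->L => RURLDDDDL INVALID (collision), skipped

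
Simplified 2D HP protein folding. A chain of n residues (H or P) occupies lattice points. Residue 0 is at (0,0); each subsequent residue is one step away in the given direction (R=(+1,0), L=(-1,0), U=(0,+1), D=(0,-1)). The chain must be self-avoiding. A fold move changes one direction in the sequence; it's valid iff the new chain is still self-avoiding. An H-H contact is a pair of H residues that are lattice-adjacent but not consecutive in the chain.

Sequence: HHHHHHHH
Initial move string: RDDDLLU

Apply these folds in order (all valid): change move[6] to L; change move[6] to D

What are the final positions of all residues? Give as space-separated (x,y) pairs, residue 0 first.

Initial moves: RDDDLLU
Fold: move[6]->L => RDDDLLL (positions: [(0, 0), (1, 0), (1, -1), (1, -2), (1, -3), (0, -3), (-1, -3), (-2, -3)])
Fold: move[6]->D => RDDDLLD (positions: [(0, 0), (1, 0), (1, -1), (1, -2), (1, -3), (0, -3), (-1, -3), (-1, -4)])

Answer: (0,0) (1,0) (1,-1) (1,-2) (1,-3) (0,-3) (-1,-3) (-1,-4)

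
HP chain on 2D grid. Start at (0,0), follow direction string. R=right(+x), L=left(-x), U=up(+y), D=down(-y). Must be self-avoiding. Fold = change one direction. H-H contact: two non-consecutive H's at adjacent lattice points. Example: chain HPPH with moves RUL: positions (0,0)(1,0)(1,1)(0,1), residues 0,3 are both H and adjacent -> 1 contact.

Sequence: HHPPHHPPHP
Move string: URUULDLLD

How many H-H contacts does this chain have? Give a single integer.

Positions: [(0, 0), (0, 1), (1, 1), (1, 2), (1, 3), (0, 3), (0, 2), (-1, 2), (-2, 2), (-2, 1)]
No H-H contacts found.

Answer: 0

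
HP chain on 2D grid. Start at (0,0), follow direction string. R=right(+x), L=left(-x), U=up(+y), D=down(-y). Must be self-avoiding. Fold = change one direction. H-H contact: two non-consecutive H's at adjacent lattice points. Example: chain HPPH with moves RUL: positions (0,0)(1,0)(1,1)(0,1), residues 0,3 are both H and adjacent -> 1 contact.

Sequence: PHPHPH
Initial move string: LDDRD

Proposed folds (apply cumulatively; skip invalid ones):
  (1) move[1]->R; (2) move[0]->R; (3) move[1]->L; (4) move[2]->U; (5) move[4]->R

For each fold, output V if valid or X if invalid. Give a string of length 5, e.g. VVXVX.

Initial: LDDRD -> [(0, 0), (-1, 0), (-1, -1), (-1, -2), (0, -2), (0, -3)]
Fold 1: move[1]->R => LRDRD INVALID (collision), skipped
Fold 2: move[0]->R => RDDRD VALID
Fold 3: move[1]->L => RLDRD INVALID (collision), skipped
Fold 4: move[2]->U => RDURD INVALID (collision), skipped
Fold 5: move[4]->R => RDDRR VALID

Answer: XVXXV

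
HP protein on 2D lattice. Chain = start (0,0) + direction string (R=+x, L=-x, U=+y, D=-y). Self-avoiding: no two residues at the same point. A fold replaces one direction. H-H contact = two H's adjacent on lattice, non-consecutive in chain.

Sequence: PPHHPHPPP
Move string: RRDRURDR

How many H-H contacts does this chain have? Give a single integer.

Answer: 1

Derivation:
Positions: [(0, 0), (1, 0), (2, 0), (2, -1), (3, -1), (3, 0), (4, 0), (4, -1), (5, -1)]
H-H contact: residue 2 @(2,0) - residue 5 @(3, 0)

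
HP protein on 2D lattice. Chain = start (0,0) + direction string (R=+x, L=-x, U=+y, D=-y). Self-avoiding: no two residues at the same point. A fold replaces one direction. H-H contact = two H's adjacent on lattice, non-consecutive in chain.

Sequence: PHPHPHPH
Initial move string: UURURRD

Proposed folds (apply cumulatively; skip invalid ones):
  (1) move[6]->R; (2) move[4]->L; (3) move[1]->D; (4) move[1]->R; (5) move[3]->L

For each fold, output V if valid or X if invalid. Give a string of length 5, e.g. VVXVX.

Answer: VXXVX

Derivation:
Initial: UURURRD -> [(0, 0), (0, 1), (0, 2), (1, 2), (1, 3), (2, 3), (3, 3), (3, 2)]
Fold 1: move[6]->R => UURURRR VALID
Fold 2: move[4]->L => UURULRR INVALID (collision), skipped
Fold 3: move[1]->D => UDRURRR INVALID (collision), skipped
Fold 4: move[1]->R => URRURRR VALID
Fold 5: move[3]->L => URRLRRR INVALID (collision), skipped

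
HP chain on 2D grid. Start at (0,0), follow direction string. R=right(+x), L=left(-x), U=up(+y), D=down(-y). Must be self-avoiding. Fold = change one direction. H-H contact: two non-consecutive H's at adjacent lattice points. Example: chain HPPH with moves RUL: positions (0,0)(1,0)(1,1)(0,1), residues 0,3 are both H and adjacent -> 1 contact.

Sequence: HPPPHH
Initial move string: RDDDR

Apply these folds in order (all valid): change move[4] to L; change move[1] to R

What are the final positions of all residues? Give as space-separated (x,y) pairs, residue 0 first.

Initial moves: RDDDR
Fold: move[4]->L => RDDDL (positions: [(0, 0), (1, 0), (1, -1), (1, -2), (1, -3), (0, -3)])
Fold: move[1]->R => RRDDL (positions: [(0, 0), (1, 0), (2, 0), (2, -1), (2, -2), (1, -2)])

Answer: (0,0) (1,0) (2,0) (2,-1) (2,-2) (1,-2)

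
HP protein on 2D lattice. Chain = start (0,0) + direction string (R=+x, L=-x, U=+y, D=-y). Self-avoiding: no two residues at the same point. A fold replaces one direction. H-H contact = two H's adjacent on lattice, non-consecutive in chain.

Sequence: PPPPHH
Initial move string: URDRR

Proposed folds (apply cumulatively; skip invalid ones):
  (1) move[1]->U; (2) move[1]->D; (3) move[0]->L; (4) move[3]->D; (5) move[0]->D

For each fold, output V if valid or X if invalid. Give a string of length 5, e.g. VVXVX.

Answer: XXXVV

Derivation:
Initial: URDRR -> [(0, 0), (0, 1), (1, 1), (1, 0), (2, 0), (3, 0)]
Fold 1: move[1]->U => UUDRR INVALID (collision), skipped
Fold 2: move[1]->D => UDDRR INVALID (collision), skipped
Fold 3: move[0]->L => LRDRR INVALID (collision), skipped
Fold 4: move[3]->D => URDDR VALID
Fold 5: move[0]->D => DRDDR VALID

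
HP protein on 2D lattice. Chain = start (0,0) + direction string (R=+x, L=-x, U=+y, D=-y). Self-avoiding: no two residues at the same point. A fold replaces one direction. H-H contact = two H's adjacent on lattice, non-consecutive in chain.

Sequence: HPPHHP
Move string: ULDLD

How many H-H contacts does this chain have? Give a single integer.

Positions: [(0, 0), (0, 1), (-1, 1), (-1, 0), (-2, 0), (-2, -1)]
H-H contact: residue 0 @(0,0) - residue 3 @(-1, 0)

Answer: 1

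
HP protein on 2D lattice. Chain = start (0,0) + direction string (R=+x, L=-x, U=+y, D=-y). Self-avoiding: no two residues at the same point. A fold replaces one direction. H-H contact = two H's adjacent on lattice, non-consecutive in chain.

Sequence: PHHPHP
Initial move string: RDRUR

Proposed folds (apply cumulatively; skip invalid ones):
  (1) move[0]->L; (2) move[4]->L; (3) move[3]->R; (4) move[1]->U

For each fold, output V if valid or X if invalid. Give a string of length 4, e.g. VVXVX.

Answer: XXVV

Derivation:
Initial: RDRUR -> [(0, 0), (1, 0), (1, -1), (2, -1), (2, 0), (3, 0)]
Fold 1: move[0]->L => LDRUR INVALID (collision), skipped
Fold 2: move[4]->L => RDRUL INVALID (collision), skipped
Fold 3: move[3]->R => RDRRR VALID
Fold 4: move[1]->U => RURRR VALID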